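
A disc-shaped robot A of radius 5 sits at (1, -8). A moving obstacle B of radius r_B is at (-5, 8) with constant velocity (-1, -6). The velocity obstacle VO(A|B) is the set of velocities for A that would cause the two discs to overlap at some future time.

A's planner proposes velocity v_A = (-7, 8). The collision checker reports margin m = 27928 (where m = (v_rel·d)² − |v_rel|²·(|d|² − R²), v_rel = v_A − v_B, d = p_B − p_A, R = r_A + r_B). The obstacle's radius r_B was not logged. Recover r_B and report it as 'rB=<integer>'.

m = 27928
d = (-6, 16);  v_rel = (-6, 14),  |v_rel|² = 232
v_rel×d = (-6)·(16) − (14)·(-6) = -12
since m = R²·232 − (-12)²:  R² = (144 + 27928) / 232 = 121
R = √121 = 11  ⇒  r_B = 11 − 5 = 6

rB=6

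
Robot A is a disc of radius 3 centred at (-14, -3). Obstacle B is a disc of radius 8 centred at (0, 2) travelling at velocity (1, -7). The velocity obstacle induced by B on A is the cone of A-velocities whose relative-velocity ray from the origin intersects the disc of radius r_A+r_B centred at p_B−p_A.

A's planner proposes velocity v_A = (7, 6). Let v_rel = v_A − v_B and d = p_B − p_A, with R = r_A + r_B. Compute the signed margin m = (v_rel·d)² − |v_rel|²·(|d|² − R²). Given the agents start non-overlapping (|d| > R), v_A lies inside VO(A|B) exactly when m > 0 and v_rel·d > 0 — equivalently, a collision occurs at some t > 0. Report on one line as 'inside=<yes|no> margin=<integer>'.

d = (14, 5),  |d|² = 221;  R = 3+8 = 11,  c = 221−11² = 100
v_rel = (6, 13),  |v_rel|² = 205;  v_rel·d = (6)·(14) + (13)·(5) = 149
205·t² − 298·t + 100 = 0  ⇒  m = 149² − 205·100 = 1701
m = 1701 > 0,  v_rel·d = 149 > 0  ⇒  inside

inside=yes margin=1701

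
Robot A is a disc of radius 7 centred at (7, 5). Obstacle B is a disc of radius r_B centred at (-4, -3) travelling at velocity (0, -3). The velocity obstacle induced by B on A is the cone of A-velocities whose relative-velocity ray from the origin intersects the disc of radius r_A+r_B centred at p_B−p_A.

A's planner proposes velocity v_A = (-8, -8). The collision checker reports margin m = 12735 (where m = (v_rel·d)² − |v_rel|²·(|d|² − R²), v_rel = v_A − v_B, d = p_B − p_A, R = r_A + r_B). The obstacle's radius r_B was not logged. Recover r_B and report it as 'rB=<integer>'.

m = 12735
d = (-11, -8);  v_rel = (-8, -5),  |v_rel|² = 89
v_rel×d = (-8)·(-8) − (-5)·(-11) = 9
since m = R²·89 − 9²:  R² = (81 + 12735) / 89 = 144
R = √144 = 12  ⇒  r_B = 12 − 7 = 5

rB=5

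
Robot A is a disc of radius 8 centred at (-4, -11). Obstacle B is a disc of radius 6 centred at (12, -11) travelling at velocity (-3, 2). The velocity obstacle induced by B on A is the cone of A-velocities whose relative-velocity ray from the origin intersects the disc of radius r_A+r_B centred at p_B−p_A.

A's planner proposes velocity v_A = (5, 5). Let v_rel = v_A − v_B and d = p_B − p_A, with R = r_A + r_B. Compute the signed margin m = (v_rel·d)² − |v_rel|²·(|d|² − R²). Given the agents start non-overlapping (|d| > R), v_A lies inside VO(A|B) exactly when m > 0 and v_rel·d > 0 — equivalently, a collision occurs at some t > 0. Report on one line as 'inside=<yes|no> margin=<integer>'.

d = (16, 0),  |d|² = 256;  R = 8+6 = 14,  c = 256−14² = 60
v_rel = (8, 3),  |v_rel|² = 73;  v_rel·d = (8)·(16) + (3)·(0) = 128
73·t² − 256·t + 60 = 0  ⇒  m = 128² − 73·60 = 12004
m = 12004 > 0,  v_rel·d = 128 > 0  ⇒  inside

inside=yes margin=12004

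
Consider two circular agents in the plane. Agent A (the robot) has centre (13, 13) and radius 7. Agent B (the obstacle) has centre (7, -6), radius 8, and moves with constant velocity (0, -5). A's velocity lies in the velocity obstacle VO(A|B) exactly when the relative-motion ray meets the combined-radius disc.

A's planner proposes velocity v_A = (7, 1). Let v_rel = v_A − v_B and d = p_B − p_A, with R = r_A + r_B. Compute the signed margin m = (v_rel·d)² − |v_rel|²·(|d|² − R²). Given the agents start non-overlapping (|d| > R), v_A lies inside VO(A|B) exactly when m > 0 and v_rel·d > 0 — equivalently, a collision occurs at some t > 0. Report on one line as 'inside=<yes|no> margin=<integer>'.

d = (-6, -19),  |d|² = 397;  R = 7+8 = 15,  c = 397−15² = 172
v_rel = (7, 6),  |v_rel|² = 85;  v_rel·d = (7)·(-6) + (6)·(-19) = -156
85·t² + 312·t + 172 = 0  ⇒  m = (-156)² − 85·172 = 9716
m = 9716 > 0,  v_rel·d = -156 < 0  ⇒  outside

inside=no margin=9716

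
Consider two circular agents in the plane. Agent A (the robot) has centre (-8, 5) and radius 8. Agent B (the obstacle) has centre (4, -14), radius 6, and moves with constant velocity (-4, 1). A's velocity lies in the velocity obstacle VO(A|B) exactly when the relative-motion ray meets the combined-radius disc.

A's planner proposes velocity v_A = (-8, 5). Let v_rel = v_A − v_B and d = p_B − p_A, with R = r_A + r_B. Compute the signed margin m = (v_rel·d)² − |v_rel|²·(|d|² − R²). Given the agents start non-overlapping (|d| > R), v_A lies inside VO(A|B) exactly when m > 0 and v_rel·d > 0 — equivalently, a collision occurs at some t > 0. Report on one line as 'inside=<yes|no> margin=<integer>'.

d = (12, -19),  |d|² = 505;  R = 8+6 = 14,  c = 505−14² = 309
v_rel = (-4, 4),  |v_rel|² = 32;  v_rel·d = (-4)·(12) + (4)·(-19) = -124
32·t² + 248·t + 309 = 0  ⇒  m = (-124)² − 32·309 = 5488
m = 5488 > 0,  v_rel·d = -124 < 0  ⇒  outside

inside=no margin=5488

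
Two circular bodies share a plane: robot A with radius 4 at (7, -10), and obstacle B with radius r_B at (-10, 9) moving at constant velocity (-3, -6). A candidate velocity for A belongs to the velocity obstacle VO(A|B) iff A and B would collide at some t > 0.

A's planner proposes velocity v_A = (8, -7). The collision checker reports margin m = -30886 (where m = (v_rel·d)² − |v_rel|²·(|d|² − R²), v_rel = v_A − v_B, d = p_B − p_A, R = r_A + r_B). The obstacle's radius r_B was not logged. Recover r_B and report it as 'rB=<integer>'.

m = -30886
d = (-17, 19);  v_rel = (11, -1),  |v_rel|² = 122
v_rel×d = (11)·(19) − (-1)·(-17) = 192
since m = R²·122 − 192²:  R² = (36864 + -30886) / 122 = 49
R = √49 = 7  ⇒  r_B = 7 − 4 = 3

rB=3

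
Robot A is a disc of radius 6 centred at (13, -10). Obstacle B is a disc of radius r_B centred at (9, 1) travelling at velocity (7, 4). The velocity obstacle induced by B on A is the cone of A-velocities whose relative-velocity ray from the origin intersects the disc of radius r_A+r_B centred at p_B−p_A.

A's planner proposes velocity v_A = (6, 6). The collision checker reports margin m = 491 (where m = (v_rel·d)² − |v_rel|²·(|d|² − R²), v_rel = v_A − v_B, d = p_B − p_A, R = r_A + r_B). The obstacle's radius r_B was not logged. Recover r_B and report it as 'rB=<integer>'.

m = 491
d = (-4, 11);  v_rel = (-1, 2),  |v_rel|² = 5
v_rel×d = (-1)·(11) − (2)·(-4) = -3
since m = R²·5 − (-3)²:  R² = (9 + 491) / 5 = 100
R = √100 = 10  ⇒  r_B = 10 − 6 = 4

rB=4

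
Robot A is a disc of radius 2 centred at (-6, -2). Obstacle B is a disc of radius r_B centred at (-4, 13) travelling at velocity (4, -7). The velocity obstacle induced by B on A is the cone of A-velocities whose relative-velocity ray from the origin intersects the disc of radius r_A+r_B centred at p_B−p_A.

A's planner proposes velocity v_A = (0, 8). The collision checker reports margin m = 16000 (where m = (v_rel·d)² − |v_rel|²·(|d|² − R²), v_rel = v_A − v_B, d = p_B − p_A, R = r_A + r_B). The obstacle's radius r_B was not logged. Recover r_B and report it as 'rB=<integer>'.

m = 16000
d = (2, 15);  v_rel = (-4, 15),  |v_rel|² = 241
v_rel×d = (-4)·(15) − (15)·(2) = -90
since m = R²·241 − (-90)²:  R² = (8100 + 16000) / 241 = 100
R = √100 = 10  ⇒  r_B = 10 − 2 = 8

rB=8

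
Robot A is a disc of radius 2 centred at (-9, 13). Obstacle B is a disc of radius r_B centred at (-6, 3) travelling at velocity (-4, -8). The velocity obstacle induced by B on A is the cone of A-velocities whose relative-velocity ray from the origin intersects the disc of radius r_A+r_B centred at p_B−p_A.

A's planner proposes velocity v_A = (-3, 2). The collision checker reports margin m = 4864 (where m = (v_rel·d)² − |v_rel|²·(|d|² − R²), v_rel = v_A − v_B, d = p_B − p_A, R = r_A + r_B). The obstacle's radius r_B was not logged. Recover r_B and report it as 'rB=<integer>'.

m = 4864
d = (3, -10);  v_rel = (1, 10),  |v_rel|² = 101
v_rel×d = (1)·(-10) − (10)·(3) = -40
since m = R²·101 − (-40)²:  R² = (1600 + 4864) / 101 = 64
R = √64 = 8  ⇒  r_B = 8 − 2 = 6

rB=6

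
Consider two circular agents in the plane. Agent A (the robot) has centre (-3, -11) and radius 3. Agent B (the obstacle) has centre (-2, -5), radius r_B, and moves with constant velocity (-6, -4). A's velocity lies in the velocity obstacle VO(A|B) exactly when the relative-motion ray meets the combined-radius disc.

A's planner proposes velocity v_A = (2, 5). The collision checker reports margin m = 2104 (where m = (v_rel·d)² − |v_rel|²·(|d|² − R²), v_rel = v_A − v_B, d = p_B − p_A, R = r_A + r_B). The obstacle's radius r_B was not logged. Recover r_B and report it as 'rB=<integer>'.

m = 2104
d = (1, 6);  v_rel = (8, 9),  |v_rel|² = 145
v_rel×d = (8)·(6) − (9)·(1) = 39
since m = R²·145 − 39²:  R² = (1521 + 2104) / 145 = 25
R = √25 = 5  ⇒  r_B = 5 − 3 = 2

rB=2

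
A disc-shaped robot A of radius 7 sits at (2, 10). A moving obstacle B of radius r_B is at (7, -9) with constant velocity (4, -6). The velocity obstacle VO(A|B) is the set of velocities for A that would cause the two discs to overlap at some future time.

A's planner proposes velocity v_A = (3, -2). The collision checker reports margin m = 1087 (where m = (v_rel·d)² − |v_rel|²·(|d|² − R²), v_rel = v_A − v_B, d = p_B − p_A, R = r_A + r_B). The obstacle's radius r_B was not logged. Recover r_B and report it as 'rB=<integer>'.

m = 1087
d = (5, -19);  v_rel = (-1, 4),  |v_rel|² = 17
v_rel×d = (-1)·(-19) − (4)·(5) = -1
since m = R²·17 − (-1)²:  R² = (1 + 1087) / 17 = 64
R = √64 = 8  ⇒  r_B = 8 − 7 = 1

rB=1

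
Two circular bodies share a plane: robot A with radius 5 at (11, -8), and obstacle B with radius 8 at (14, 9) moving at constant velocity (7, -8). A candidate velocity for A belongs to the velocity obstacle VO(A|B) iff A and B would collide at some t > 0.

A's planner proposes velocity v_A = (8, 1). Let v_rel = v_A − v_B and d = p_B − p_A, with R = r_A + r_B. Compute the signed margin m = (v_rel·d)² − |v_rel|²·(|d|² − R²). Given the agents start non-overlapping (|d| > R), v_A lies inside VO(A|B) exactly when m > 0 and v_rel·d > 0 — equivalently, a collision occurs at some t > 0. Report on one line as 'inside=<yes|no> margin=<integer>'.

d = (3, 17),  |d|² = 298;  R = 5+8 = 13,  c = 298−13² = 129
v_rel = (1, 9),  |v_rel|² = 82;  v_rel·d = (1)·(3) + (9)·(17) = 156
82·t² − 312·t + 129 = 0  ⇒  m = 156² − 82·129 = 13758
m = 13758 > 0,  v_rel·d = 156 > 0  ⇒  inside

inside=yes margin=13758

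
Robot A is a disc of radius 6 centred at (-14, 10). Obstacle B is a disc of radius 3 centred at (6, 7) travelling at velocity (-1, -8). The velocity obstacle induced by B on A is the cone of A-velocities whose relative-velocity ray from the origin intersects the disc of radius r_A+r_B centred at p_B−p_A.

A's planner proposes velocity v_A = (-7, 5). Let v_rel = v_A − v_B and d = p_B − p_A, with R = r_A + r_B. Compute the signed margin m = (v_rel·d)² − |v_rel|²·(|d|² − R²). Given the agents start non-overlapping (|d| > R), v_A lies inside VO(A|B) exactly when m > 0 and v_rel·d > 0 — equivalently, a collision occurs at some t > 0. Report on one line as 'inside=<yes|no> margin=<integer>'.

d = (20, -3),  |d|² = 409;  R = 6+3 = 9,  c = 409−9² = 328
v_rel = (-6, 13),  |v_rel|² = 205;  v_rel·d = (-6)·(20) + (13)·(-3) = -159
205·t² + 318·t + 328 = 0  ⇒  m = (-159)² − 205·328 = -41959
m = -41959 < 0,  v_rel·d = -159 < 0  ⇒  outside

inside=no margin=-41959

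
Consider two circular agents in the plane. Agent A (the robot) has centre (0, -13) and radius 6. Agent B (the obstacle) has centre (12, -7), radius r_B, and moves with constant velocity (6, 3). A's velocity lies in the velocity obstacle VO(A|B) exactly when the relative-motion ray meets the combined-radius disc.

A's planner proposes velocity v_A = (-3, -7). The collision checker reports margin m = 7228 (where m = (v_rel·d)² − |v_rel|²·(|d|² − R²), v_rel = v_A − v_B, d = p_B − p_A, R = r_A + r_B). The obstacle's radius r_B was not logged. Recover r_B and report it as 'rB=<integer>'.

m = 7228
d = (12, 6);  v_rel = (-9, -10),  |v_rel|² = 181
v_rel×d = (-9)·(6) − (-10)·(12) = 66
since m = R²·181 − 66²:  R² = (4356 + 7228) / 181 = 64
R = √64 = 8  ⇒  r_B = 8 − 6 = 2

rB=2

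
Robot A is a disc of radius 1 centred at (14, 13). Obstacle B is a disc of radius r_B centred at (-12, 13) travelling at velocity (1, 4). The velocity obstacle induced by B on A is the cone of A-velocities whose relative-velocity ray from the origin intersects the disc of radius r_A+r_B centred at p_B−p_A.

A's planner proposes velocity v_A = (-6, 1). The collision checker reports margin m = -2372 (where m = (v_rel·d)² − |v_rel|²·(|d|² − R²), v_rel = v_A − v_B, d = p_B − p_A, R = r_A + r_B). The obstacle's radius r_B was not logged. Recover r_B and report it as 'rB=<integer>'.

m = -2372
d = (-26, 0);  v_rel = (-7, -3),  |v_rel|² = 58
v_rel×d = (-7)·(0) − (-3)·(-26) = -78
since m = R²·58 − (-78)²:  R² = (6084 + -2372) / 58 = 64
R = √64 = 8  ⇒  r_B = 8 − 1 = 7

rB=7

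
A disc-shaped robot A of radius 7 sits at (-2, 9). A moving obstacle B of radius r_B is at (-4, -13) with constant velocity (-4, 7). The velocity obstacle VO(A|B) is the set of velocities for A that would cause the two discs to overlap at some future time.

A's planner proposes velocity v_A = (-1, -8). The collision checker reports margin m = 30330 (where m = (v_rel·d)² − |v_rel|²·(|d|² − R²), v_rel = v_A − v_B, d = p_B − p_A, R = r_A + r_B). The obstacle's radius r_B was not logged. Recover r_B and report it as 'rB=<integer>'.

m = 30330
d = (-2, -22);  v_rel = (3, -15),  |v_rel|² = 234
v_rel×d = (3)·(-22) − (-15)·(-2) = -96
since m = R²·234 − (-96)²:  R² = (9216 + 30330) / 234 = 169
R = √169 = 13  ⇒  r_B = 13 − 7 = 6

rB=6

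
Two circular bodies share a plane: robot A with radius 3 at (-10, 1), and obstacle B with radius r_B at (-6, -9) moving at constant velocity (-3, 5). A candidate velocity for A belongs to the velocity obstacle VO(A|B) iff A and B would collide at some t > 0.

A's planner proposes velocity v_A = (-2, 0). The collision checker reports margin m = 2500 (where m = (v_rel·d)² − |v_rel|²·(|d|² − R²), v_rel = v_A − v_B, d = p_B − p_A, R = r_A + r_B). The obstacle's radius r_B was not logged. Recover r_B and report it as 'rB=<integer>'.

m = 2500
d = (4, -10);  v_rel = (1, -5),  |v_rel|² = 26
v_rel×d = (1)·(-10) − (-5)·(4) = 10
since m = R²·26 − 10²:  R² = (100 + 2500) / 26 = 100
R = √100 = 10  ⇒  r_B = 10 − 3 = 7

rB=7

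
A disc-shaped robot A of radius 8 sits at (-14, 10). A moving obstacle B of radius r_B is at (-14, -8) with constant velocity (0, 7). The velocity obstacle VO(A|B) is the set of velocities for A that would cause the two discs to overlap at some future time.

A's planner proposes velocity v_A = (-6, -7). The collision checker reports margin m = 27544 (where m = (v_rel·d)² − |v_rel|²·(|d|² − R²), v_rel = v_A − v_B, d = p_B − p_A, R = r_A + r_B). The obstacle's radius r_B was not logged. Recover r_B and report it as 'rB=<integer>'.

m = 27544
d = (0, -18);  v_rel = (-6, -14),  |v_rel|² = 232
v_rel×d = (-6)·(-18) − (-14)·(0) = 108
since m = R²·232 − 108²:  R² = (11664 + 27544) / 232 = 169
R = √169 = 13  ⇒  r_B = 13 − 8 = 5

rB=5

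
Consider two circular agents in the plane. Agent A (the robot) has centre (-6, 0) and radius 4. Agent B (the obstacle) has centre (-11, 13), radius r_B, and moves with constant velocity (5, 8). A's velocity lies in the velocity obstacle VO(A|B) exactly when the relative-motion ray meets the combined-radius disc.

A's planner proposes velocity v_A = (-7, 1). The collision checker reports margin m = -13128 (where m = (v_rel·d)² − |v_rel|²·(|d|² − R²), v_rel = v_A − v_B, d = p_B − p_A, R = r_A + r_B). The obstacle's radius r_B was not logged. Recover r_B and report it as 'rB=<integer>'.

m = -13128
d = (-5, 13);  v_rel = (-12, -7),  |v_rel|² = 193
v_rel×d = (-12)·(13) − (-7)·(-5) = -191
since m = R²·193 − (-191)²:  R² = (36481 + -13128) / 193 = 121
R = √121 = 11  ⇒  r_B = 11 − 4 = 7

rB=7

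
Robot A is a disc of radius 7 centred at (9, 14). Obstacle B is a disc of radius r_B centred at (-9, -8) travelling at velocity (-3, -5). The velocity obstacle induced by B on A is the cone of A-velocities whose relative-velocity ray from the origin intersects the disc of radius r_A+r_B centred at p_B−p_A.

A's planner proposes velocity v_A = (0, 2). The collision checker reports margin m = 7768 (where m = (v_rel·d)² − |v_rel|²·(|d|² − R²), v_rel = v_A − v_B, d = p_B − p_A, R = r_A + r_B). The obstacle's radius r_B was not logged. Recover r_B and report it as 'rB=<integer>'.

m = 7768
d = (-18, -22);  v_rel = (3, 7),  |v_rel|² = 58
v_rel×d = (3)·(-22) − (7)·(-18) = 60
since m = R²·58 − 60²:  R² = (3600 + 7768) / 58 = 196
R = √196 = 14  ⇒  r_B = 14 − 7 = 7

rB=7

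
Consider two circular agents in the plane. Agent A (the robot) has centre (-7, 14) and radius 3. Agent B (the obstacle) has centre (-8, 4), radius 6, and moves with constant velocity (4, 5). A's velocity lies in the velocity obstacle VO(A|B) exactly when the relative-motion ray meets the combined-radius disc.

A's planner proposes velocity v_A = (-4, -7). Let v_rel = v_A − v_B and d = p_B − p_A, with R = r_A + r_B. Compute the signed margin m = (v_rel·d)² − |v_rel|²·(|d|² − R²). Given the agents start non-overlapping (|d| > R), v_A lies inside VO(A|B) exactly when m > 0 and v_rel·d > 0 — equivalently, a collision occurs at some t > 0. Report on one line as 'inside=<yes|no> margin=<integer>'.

d = (-1, -10),  |d|² = 101;  R = 3+6 = 9,  c = 101−9² = 20
v_rel = (-8, -12),  |v_rel|² = 208;  v_rel·d = (-8)·(-1) + (-12)·(-10) = 128
208·t² − 256·t + 20 = 0  ⇒  m = 128² − 208·20 = 12224
m = 12224 > 0,  v_rel·d = 128 > 0  ⇒  inside

inside=yes margin=12224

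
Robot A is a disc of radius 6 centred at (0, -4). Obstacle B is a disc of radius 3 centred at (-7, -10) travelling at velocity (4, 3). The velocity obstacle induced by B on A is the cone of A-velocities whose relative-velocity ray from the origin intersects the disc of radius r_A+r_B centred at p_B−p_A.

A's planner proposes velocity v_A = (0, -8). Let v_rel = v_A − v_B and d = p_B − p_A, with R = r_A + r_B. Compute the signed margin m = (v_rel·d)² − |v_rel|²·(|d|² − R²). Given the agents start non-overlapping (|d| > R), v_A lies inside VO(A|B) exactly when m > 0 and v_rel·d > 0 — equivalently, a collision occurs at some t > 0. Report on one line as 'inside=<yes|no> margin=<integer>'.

d = (-7, -6),  |d|² = 85;  R = 6+3 = 9,  c = 85−9² = 4
v_rel = (-4, -11),  |v_rel|² = 137;  v_rel·d = (-4)·(-7) + (-11)·(-6) = 94
137·t² − 188·t + 4 = 0  ⇒  m = 94² − 137·4 = 8288
m = 8288 > 0,  v_rel·d = 94 > 0  ⇒  inside

inside=yes margin=8288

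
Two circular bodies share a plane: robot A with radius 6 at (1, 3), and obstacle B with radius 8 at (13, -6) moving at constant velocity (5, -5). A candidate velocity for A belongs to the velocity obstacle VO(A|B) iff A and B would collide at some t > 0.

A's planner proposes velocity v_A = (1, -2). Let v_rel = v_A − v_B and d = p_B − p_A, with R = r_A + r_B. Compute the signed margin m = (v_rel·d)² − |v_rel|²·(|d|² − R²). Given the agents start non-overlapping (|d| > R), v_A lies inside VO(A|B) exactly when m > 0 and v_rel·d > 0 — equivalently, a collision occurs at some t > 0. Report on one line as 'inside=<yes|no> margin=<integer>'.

d = (12, -9),  |d|² = 225;  R = 6+8 = 14,  c = 225−14² = 29
v_rel = (-4, 3),  |v_rel|² = 25;  v_rel·d = (-4)·(12) + (3)·(-9) = -75
25·t² + 150·t + 29 = 0  ⇒  m = (-75)² − 25·29 = 4900
m = 4900 > 0,  v_rel·d = -75 < 0  ⇒  outside

inside=no margin=4900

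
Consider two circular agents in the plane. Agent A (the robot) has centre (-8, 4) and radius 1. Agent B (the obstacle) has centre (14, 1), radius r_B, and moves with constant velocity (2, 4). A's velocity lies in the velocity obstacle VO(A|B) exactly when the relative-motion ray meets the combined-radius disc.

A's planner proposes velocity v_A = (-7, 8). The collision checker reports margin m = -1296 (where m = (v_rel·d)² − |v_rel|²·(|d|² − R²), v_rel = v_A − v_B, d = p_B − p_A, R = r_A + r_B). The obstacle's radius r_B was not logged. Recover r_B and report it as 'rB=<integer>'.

m = -1296
d = (22, -3);  v_rel = (-9, 4),  |v_rel|² = 97
v_rel×d = (-9)·(-3) − (4)·(22) = -61
since m = R²·97 − (-61)²:  R² = (3721 + -1296) / 97 = 25
R = √25 = 5  ⇒  r_B = 5 − 1 = 4

rB=4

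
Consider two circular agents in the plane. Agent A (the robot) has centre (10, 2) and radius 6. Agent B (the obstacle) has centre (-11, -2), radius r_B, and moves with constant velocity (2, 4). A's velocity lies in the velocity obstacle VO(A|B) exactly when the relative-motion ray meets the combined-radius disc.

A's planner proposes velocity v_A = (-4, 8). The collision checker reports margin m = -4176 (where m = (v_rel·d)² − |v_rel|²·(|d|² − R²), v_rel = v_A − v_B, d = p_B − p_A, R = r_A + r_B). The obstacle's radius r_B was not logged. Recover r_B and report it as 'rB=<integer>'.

m = -4176
d = (-21, -4);  v_rel = (-6, 4),  |v_rel|² = 52
v_rel×d = (-6)·(-4) − (4)·(-21) = 108
since m = R²·52 − 108²:  R² = (11664 + -4176) / 52 = 144
R = √144 = 12  ⇒  r_B = 12 − 6 = 6

rB=6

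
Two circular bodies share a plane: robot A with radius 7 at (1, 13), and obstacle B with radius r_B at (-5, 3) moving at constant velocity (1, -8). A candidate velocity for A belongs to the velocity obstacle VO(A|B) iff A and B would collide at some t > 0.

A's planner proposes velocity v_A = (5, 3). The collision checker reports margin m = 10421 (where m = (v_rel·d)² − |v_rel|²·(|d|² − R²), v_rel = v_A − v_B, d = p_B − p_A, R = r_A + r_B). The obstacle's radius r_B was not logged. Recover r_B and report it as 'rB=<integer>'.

m = 10421
d = (-6, -10);  v_rel = (4, 11),  |v_rel|² = 137
v_rel×d = (4)·(-10) − (11)·(-6) = 26
since m = R²·137 − 26²:  R² = (676 + 10421) / 137 = 81
R = √81 = 9  ⇒  r_B = 9 − 7 = 2

rB=2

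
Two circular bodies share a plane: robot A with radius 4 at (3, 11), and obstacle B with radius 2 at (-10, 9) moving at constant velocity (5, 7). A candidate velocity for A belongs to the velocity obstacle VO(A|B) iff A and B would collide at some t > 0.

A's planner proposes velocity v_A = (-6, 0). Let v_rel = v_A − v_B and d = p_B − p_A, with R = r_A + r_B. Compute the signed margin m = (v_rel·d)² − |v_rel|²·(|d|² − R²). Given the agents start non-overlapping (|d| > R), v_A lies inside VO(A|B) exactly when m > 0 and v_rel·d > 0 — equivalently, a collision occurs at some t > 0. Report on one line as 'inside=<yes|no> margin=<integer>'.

d = (-13, -2),  |d|² = 173;  R = 4+2 = 6,  c = 173−6² = 137
v_rel = (-11, -7),  |v_rel|² = 170;  v_rel·d = (-11)·(-13) + (-7)·(-2) = 157
170·t² − 314·t + 137 = 0  ⇒  m = 157² − 170·137 = 1359
m = 1359 > 0,  v_rel·d = 157 > 0  ⇒  inside

inside=yes margin=1359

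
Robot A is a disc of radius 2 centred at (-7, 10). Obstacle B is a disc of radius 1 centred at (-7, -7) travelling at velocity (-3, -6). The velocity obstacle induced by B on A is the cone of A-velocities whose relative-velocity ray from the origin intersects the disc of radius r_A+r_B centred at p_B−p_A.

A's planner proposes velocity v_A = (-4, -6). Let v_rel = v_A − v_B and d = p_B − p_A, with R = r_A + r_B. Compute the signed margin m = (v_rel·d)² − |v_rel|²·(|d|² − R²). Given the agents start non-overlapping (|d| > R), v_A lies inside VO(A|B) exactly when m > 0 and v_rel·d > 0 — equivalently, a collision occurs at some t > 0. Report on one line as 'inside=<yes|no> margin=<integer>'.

d = (0, -17),  |d|² = 289;  R = 2+1 = 3,  c = 289−3² = 280
v_rel = (-1, 0),  |v_rel|² = 1;  v_rel·d = (-1)·(0) + (0)·(-17) = 0
1·t² − 0·t + 280 = 0  ⇒  m = 0² − 1·280 = -280
m = -280 < 0,  v_rel·d = 0 = 0  ⇒  outside

inside=no margin=-280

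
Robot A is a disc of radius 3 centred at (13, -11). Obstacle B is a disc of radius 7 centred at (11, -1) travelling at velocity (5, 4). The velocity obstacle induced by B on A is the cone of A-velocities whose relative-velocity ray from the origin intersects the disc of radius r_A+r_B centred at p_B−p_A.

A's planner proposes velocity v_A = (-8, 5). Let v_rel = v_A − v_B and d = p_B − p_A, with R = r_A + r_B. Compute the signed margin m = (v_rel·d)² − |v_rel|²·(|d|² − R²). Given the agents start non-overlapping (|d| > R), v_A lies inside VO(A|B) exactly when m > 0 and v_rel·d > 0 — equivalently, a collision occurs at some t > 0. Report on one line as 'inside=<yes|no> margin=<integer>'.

d = (-2, 10),  |d|² = 104;  R = 3+7 = 10,  c = 104−10² = 4
v_rel = (-13, 1),  |v_rel|² = 170;  v_rel·d = (-13)·(-2) + (1)·(10) = 36
170·t² − 72·t + 4 = 0  ⇒  m = 36² − 170·4 = 616
m = 616 > 0,  v_rel·d = 36 > 0  ⇒  inside

inside=yes margin=616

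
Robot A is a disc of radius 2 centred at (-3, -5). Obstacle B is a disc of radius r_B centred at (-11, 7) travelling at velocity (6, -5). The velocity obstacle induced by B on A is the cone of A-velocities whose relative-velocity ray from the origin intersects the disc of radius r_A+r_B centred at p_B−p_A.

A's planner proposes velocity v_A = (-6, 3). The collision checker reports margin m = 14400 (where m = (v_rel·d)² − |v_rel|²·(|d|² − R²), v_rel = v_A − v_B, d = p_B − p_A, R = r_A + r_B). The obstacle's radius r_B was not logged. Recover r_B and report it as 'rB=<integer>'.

m = 14400
d = (-8, 12);  v_rel = (-12, 8),  |v_rel|² = 208
v_rel×d = (-12)·(12) − (8)·(-8) = -80
since m = R²·208 − (-80)²:  R² = (6400 + 14400) / 208 = 100
R = √100 = 10  ⇒  r_B = 10 − 2 = 8

rB=8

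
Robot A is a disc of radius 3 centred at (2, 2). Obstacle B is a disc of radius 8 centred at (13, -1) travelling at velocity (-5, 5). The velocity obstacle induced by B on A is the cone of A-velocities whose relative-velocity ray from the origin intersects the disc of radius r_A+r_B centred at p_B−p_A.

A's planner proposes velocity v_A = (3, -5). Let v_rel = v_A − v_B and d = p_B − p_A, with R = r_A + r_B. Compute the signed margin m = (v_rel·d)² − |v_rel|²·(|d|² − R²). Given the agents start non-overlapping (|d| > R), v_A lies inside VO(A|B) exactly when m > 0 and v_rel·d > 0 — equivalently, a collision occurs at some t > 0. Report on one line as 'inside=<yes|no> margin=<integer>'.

d = (11, -3),  |d|² = 130;  R = 3+8 = 11,  c = 130−11² = 9
v_rel = (8, -10),  |v_rel|² = 164;  v_rel·d = (8)·(11) + (-10)·(-3) = 118
164·t² − 236·t + 9 = 0  ⇒  m = 118² − 164·9 = 12448
m = 12448 > 0,  v_rel·d = 118 > 0  ⇒  inside

inside=yes margin=12448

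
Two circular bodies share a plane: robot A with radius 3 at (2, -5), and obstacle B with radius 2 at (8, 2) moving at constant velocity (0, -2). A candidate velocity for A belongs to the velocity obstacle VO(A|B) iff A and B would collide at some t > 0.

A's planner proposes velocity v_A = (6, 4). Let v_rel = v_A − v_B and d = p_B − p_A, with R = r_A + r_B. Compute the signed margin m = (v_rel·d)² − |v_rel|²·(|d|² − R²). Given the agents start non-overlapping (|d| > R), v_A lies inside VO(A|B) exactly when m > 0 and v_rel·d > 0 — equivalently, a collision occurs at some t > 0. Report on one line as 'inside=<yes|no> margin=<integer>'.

d = (6, 7),  |d|² = 85;  R = 3+2 = 5,  c = 85−5² = 60
v_rel = (6, 6),  |v_rel|² = 72;  v_rel·d = (6)·(6) + (6)·(7) = 78
72·t² − 156·t + 60 = 0  ⇒  m = 78² − 72·60 = 1764
m = 1764 > 0,  v_rel·d = 78 > 0  ⇒  inside

inside=yes margin=1764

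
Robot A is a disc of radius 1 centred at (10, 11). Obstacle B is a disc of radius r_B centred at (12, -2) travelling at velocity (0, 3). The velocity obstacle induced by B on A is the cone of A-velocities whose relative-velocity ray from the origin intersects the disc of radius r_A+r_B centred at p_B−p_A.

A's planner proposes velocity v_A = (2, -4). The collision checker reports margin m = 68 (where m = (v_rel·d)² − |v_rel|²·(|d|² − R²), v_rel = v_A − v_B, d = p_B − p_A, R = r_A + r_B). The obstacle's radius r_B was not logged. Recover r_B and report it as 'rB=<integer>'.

m = 68
d = (2, -13);  v_rel = (2, -7),  |v_rel|² = 53
v_rel×d = (2)·(-13) − (-7)·(2) = -12
since m = R²·53 − (-12)²:  R² = (144 + 68) / 53 = 4
R = √4 = 2  ⇒  r_B = 2 − 1 = 1

rB=1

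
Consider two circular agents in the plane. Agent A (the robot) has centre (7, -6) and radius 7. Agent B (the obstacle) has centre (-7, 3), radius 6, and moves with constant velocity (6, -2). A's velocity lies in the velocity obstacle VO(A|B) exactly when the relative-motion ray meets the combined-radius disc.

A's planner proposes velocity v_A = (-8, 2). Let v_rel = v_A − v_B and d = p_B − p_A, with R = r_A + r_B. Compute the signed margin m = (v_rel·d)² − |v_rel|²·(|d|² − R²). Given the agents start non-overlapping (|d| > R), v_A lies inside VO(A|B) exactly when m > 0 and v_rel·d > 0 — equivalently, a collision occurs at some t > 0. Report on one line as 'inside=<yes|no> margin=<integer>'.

d = (-14, 9),  |d|² = 277;  R = 7+6 = 13,  c = 277−13² = 108
v_rel = (-14, 4),  |v_rel|² = 212;  v_rel·d = (-14)·(-14) + (4)·(9) = 232
212·t² − 464·t + 108 = 0  ⇒  m = 232² − 212·108 = 30928
m = 30928 > 0,  v_rel·d = 232 > 0  ⇒  inside

inside=yes margin=30928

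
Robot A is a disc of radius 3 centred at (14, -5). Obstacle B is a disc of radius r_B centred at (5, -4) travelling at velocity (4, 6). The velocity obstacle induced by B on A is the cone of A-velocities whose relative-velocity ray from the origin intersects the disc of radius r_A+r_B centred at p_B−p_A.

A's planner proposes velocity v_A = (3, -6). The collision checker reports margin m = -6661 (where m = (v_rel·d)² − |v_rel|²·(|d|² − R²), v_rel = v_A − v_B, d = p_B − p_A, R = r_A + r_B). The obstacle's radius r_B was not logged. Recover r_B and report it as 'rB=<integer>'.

m = -6661
d = (-9, 1);  v_rel = (-1, -12),  |v_rel|² = 145
v_rel×d = (-1)·(1) − (-12)·(-9) = -109
since m = R²·145 − (-109)²:  R² = (11881 + -6661) / 145 = 36
R = √36 = 6  ⇒  r_B = 6 − 3 = 3

rB=3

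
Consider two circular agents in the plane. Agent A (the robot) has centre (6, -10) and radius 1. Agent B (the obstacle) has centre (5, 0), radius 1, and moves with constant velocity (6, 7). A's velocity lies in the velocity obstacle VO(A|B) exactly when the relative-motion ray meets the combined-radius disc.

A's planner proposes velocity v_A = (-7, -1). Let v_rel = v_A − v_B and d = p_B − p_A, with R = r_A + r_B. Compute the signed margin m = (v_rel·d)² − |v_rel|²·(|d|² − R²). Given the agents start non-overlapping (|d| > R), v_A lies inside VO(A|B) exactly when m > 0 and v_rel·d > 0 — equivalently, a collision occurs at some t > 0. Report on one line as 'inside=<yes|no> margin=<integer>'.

d = (-1, 10),  |d|² = 101;  R = 1+1 = 2,  c = 101−2² = 97
v_rel = (-13, -8),  |v_rel|² = 233;  v_rel·d = (-13)·(-1) + (-8)·(10) = -67
233·t² + 134·t + 97 = 0  ⇒  m = (-67)² − 233·97 = -18112
m = -18112 < 0,  v_rel·d = -67 < 0  ⇒  outside

inside=no margin=-18112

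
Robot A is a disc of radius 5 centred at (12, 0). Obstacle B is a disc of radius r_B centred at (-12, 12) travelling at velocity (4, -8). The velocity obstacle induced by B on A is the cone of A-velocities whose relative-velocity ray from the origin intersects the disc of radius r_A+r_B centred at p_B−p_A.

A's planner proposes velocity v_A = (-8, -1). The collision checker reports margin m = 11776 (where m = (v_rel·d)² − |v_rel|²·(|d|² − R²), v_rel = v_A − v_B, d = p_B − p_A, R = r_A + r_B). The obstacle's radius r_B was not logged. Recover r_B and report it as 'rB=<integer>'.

m = 11776
d = (-24, 12);  v_rel = (-12, 7),  |v_rel|² = 193
v_rel×d = (-12)·(12) − (7)·(-24) = 24
since m = R²·193 − 24²:  R² = (576 + 11776) / 193 = 64
R = √64 = 8  ⇒  r_B = 8 − 5 = 3

rB=3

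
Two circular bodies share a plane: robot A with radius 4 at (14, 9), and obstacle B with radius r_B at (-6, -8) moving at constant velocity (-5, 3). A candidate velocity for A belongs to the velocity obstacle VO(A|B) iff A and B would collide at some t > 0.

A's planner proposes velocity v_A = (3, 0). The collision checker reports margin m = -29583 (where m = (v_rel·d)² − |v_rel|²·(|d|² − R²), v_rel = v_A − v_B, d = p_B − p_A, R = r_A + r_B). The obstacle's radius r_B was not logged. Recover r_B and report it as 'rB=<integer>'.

m = -29583
d = (-20, -17);  v_rel = (8, -3),  |v_rel|² = 73
v_rel×d = (8)·(-17) − (-3)·(-20) = -196
since m = R²·73 − (-196)²:  R² = (38416 + -29583) / 73 = 121
R = √121 = 11  ⇒  r_B = 11 − 4 = 7

rB=7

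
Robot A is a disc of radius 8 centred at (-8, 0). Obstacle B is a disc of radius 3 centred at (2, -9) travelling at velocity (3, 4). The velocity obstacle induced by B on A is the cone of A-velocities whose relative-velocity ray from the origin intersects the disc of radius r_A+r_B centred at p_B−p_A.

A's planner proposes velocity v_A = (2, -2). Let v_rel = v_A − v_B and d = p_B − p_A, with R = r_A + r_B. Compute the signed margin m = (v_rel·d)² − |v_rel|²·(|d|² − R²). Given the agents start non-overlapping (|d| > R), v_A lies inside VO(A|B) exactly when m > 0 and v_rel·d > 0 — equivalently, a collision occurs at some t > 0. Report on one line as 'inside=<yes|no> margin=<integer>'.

d = (10, -9),  |d|² = 181;  R = 8+3 = 11,  c = 181−11² = 60
v_rel = (-1, -6),  |v_rel|² = 37;  v_rel·d = (-1)·(10) + (-6)·(-9) = 44
37·t² − 88·t + 60 = 0  ⇒  m = 44² − 37·60 = -284
m = -284 < 0,  v_rel·d = 44 > 0  ⇒  outside

inside=no margin=-284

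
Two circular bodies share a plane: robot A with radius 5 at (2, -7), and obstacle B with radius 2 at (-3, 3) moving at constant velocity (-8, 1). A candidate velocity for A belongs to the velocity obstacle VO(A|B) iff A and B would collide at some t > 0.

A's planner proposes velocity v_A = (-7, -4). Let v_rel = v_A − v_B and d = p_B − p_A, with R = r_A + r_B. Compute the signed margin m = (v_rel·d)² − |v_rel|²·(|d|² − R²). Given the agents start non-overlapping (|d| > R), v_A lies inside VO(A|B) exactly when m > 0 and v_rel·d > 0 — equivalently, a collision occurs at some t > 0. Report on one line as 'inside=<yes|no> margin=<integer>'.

d = (-5, 10),  |d|² = 125;  R = 5+2 = 7,  c = 125−7² = 76
v_rel = (1, -5),  |v_rel|² = 26;  v_rel·d = (1)·(-5) + (-5)·(10) = -55
26·t² + 110·t + 76 = 0  ⇒  m = (-55)² − 26·76 = 1049
m = 1049 > 0,  v_rel·d = -55 < 0  ⇒  outside

inside=no margin=1049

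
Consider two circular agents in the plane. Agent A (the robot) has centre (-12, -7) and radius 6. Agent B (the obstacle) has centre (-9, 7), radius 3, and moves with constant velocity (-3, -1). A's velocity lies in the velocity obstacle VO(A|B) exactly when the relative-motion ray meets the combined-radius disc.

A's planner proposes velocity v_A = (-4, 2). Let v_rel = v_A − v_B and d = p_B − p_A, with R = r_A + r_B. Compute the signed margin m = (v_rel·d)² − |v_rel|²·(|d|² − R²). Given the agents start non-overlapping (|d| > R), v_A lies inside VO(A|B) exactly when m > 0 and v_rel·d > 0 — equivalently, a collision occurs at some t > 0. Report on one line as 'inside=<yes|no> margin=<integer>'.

d = (3, 14),  |d|² = 205;  R = 6+3 = 9,  c = 205−9² = 124
v_rel = (-1, 3),  |v_rel|² = 10;  v_rel·d = (-1)·(3) + (3)·(14) = 39
10·t² − 78·t + 124 = 0  ⇒  m = 39² − 10·124 = 281
m = 281 > 0,  v_rel·d = 39 > 0  ⇒  inside

inside=yes margin=281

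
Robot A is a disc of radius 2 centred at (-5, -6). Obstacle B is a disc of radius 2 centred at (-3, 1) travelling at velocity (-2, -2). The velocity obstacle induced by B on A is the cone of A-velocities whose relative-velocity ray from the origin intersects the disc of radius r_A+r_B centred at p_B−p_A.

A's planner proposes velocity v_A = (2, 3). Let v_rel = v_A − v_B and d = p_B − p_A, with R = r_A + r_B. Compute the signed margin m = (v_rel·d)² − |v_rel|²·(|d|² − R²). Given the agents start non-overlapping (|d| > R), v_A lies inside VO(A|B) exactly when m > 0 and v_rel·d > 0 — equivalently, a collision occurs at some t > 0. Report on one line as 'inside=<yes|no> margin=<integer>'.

d = (2, 7),  |d|² = 53;  R = 2+2 = 4,  c = 53−4² = 37
v_rel = (4, 5),  |v_rel|² = 41;  v_rel·d = (4)·(2) + (5)·(7) = 43
41·t² − 86·t + 37 = 0  ⇒  m = 43² − 41·37 = 332
m = 332 > 0,  v_rel·d = 43 > 0  ⇒  inside

inside=yes margin=332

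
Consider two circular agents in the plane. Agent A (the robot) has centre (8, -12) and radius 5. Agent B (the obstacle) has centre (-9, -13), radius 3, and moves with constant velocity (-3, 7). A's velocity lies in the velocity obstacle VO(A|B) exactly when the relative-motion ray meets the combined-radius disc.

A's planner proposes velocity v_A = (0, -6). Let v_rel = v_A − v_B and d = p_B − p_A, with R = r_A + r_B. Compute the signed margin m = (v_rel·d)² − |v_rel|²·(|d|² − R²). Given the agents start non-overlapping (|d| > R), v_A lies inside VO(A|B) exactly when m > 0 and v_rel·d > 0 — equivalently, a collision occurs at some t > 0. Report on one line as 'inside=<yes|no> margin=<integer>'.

d = (-17, -1),  |d|² = 290;  R = 5+3 = 8,  c = 290−8² = 226
v_rel = (3, -13),  |v_rel|² = 178;  v_rel·d = (3)·(-17) + (-13)·(-1) = -38
178·t² + 76·t + 226 = 0  ⇒  m = (-38)² − 178·226 = -38784
m = -38784 < 0,  v_rel·d = -38 < 0  ⇒  outside

inside=no margin=-38784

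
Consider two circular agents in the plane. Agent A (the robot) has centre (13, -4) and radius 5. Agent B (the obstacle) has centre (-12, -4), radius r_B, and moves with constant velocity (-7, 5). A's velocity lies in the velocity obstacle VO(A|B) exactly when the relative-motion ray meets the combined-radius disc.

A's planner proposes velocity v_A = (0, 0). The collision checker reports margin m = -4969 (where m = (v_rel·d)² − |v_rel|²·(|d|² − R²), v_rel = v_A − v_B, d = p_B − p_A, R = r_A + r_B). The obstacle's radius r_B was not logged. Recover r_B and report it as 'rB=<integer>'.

m = -4969
d = (-25, 0);  v_rel = (7, -5),  |v_rel|² = 74
v_rel×d = (7)·(0) − (-5)·(-25) = -125
since m = R²·74 − (-125)²:  R² = (15625 + -4969) / 74 = 144
R = √144 = 12  ⇒  r_B = 12 − 5 = 7

rB=7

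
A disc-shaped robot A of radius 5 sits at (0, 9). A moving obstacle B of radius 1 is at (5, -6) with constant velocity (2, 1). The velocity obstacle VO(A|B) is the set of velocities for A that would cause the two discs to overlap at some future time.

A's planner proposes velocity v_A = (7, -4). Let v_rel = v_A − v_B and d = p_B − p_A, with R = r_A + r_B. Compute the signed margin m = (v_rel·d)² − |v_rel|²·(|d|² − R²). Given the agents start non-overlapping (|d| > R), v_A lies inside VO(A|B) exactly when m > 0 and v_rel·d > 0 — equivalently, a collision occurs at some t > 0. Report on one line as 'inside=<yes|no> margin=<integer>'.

d = (5, -15),  |d|² = 250;  R = 5+1 = 6,  c = 250−6² = 214
v_rel = (5, -5),  |v_rel|² = 50;  v_rel·d = (5)·(5) + (-5)·(-15) = 100
50·t² − 200·t + 214 = 0  ⇒  m = 100² − 50·214 = -700
m = -700 < 0,  v_rel·d = 100 > 0  ⇒  outside

inside=no margin=-700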